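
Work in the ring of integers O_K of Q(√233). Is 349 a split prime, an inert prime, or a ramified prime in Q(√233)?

d = 233 ≡ 1 (mod 4), so O_K = ℤ[(1+√233)/2] and disc(K) = d = 233.
349 ∤ 233, so 349 is unramified.
Compute (233/349) via Euler: 233^((349-1)/2) mod 349 = 1, so (233/349) = 1.
(233/349) = 1, so 349 splits.

split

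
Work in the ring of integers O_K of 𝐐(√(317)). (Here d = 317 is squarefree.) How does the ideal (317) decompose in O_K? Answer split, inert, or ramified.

Since 317 ≡ 1 mod 4, the ring of integers is ℤ[(1+√317)/2] with discriminant 317.
disc(K) = 317 = 317·1, so p = 317 is ramified.

317 is ramified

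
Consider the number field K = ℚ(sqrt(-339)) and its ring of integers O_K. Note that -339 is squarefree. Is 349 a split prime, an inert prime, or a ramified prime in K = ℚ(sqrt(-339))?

349 remains inert

Since -339 ≡ 1 mod 4, the ring of integers is ℤ[(1+√-339)/2] with discriminant -339.
disc(K) = -339 is not divisible by 349; 349 is unramified.
Legendre symbol by Euler's criterion: (-339/349) ≡ (-339)^174 ≡ 348 (mod 349), i.e. (-339/349) = -1.
(-339/349) = -1, so 349 is inert.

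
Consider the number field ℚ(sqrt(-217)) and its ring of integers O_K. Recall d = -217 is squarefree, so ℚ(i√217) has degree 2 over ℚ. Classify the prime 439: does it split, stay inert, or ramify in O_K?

p splits

-217 mod 4 = 3, hence disc K = 4·(-217) = -868 and O_K = ℤ[√-217].
439 ∤ -868, so 439 is unramified.
Compute (-217/439) via Euler: 222^((439-1)/2) mod 439 = 1, so (-217/439) = 1.
Legendre symbol 1 ⇒ 439 is split.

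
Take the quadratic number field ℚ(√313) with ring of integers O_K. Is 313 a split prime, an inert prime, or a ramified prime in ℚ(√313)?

p ramifies

313 mod 4 = 1, hence disc K = 313 and O_K = ℤ[(1+√313)/2].
Ramification test: 313 | 313. The prime 313 ramifies in K.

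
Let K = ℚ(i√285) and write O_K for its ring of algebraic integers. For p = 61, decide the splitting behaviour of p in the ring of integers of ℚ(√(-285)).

splits completely

Since -285 ≢ 1 mod 4, the ring of integers is ℤ[√-285] with discriminant 4·(-285) = -1140.
61 ∤ -1140, so 61 is unramified.
Legendre symbol by Euler's criterion: (-285/61) ≡ (-285)^30 ≡ 1 (mod 61), i.e. (-285/61) = 1.
d is a quadratic residue mod p, hence 61 splits in O_K.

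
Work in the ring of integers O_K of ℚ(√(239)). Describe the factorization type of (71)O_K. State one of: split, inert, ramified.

d = 239 ≡ 3 (mod 4), so O_K = ℤ[√239] and disc(K) = 4d = 956.
disc(K) = 956 is not divisible by 71; 71 is unramified.
Legendre symbol by Euler's criterion: (239/71) ≡ 239^35 ≡ 70 (mod 71), i.e. (239/71) = -1.
d is a non-residue mod p, hence 71 remains inert in O_K.

inert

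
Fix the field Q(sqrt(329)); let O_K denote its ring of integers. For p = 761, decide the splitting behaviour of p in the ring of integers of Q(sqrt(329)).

d = 329 ≡ 1 (mod 4), so O_K = ℤ[(1+√329)/2] and disc(K) = d = 329.
disc(K) = 329 is not divisible by 761; 761 is unramified.
Legendre symbol by Euler's criterion: (329/761) ≡ 329^380 ≡ 760 (mod 761), i.e. (329/761) = -1.
d is a non-residue mod p, hence 761 remains inert in O_K.

inert — (761) stays prime in O_K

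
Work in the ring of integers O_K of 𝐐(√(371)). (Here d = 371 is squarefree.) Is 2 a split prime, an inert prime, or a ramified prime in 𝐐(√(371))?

371 mod 4 = 3, hence disc K = 4·371 = 1484 and O_K = ℤ[√371].
Ramification test: 2 | 1484. The prime 2 ramifies in K.

ramifies in O_K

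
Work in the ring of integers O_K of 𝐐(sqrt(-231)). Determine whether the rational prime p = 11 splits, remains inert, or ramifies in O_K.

ramified — (11) = 𝔭²

Since -231 ≡ 1 mod 4, the ring of integers is ℤ[(1+√-231)/2] with discriminant -231.
11 divides disc(K) = -231, so 11 ramifies.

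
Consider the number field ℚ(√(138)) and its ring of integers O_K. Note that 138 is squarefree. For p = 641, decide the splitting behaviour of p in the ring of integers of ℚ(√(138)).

138 mod 4 = 2, hence disc K = 4·138 = 552 and O_K = ℤ[√138].
641 ∤ 552, so 641 is unramified.
Compute (138/641) via Euler: 138^((641-1)/2) mod 641 = 1, so (138/641) = 1.
(138/641) = 1, so 641 splits.

split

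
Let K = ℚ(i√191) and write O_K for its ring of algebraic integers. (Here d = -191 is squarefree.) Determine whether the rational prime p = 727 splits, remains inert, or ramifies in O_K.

-191 mod 4 = 1, hence disc K = -191 and O_K = ℤ[(1+√-191)/2].
Since gcd(727, -191) = 1 the prime 727 does not ramify.
Legendre symbol by Euler's criterion: (-191/727) ≡ (-191)^363 ≡ 1 (mod 727), i.e. (-191/727) = 1.
(-191/727) = 1, so 727 splits.

727 splits in O_K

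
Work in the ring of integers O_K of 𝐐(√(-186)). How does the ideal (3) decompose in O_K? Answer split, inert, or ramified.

ramifies in O_K

-186 mod 4 = 2, hence disc K = 4·(-186) = -744 and O_K = ℤ[√-186].
Ramification test: 3 | -744. The prime 3 ramifies in K.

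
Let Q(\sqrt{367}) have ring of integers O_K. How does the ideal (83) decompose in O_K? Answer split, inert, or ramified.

83 remains inert

367 mod 4 = 3, hence disc K = 4·367 = 1468 and O_K = ℤ[√367].
disc(K) = 1468 is not divisible by 83; 83 is unramified.
Legendre symbol by Euler's criterion: (367/83) ≡ 367^41 ≡ 82 (mod 83), i.e. (367/83) = -1.
d is a non-residue mod p, hence 83 remains inert in O_K.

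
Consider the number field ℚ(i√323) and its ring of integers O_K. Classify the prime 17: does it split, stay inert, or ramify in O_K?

d = -323 ≡ 1 (mod 4), so O_K = ℤ[(1+√-323)/2] and disc(K) = d = -323.
disc(K) = -323 = 17·(-19), so p = 17 is ramified.

ramifies in O_K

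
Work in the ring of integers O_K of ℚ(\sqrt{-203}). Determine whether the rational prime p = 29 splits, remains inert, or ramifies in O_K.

ramifies in O_K

-203 mod 4 = 1, hence disc K = -203 and O_K = ℤ[(1+√-203)/2].
disc(K) = -203 = 29·(-7), so p = 29 is ramified.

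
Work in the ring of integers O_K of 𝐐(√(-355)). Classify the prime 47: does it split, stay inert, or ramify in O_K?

p splits

Since -355 ≡ 1 mod 4, the ring of integers is ℤ[(1+√-355)/2] with discriminant -355.
47 ∤ -355, so 47 is unramified.
Legendre symbol by Euler's criterion: (-355/47) ≡ (-355)^23 ≡ 1 (mod 47), i.e. (-355/47) = 1.
Legendre symbol 1 ⇒ 47 is split.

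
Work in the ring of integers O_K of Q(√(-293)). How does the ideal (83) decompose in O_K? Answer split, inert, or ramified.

Since -293 ≢ 1 mod 4, the ring of integers is ℤ[√-293] with discriminant 4·(-293) = -1172.
disc(K) = -1172 is not divisible by 83; 83 is unramified.
Compute (-293/83) via Euler: 39^((83-1)/2) mod 83 = 82, so (-293/83) = -1.
Legendre symbol -1 ⇒ 83 is inert.

inert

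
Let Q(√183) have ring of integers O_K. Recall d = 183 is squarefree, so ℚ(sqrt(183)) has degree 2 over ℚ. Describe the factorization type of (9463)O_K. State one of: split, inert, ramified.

split — (9463) = 𝔭₁𝔭₂ with 𝔭₁ ≠ 𝔭₂

183 mod 4 = 3, hence disc K = 4·183 = 732 and O_K = ℤ[√183].
9463 ∤ 732, so 9463 is unramified.
Compute (183/9463) via Euler: 183^((9463-1)/2) mod 9463 = 1, so (183/9463) = 1.
Legendre symbol 1 ⇒ 9463 is split.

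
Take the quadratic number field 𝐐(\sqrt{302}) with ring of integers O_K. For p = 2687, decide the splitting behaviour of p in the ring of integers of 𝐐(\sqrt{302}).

302 mod 4 = 2, hence disc K = 4·302 = 1208 and O_K = ℤ[√302].
Since gcd(2687, 1208) = 1 the prime 2687 does not ramify.
(302/2687) = 302^1343 mod 2687 = 1, giving Legendre symbol 1.
(302/2687) = 1, so 2687 splits.

split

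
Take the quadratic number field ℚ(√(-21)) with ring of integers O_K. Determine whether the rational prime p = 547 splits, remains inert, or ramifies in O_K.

d = -21 ≡ 3 (mod 4), so O_K = ℤ[√-21] and disc(K) = 4d = -84.
disc(K) = -84 is not divisible by 547; 547 is unramified.
Compute (-21/547) via Euler: 526^((547-1)/2) mod 547 = 546, so (-21/547) = -1.
(-21/547) = -1, so 547 is inert.

inert — (547) stays prime in O_K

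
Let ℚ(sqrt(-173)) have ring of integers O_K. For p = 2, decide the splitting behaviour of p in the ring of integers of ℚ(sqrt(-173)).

p ramifies

-173 mod 4 = 3, hence disc K = 4·(-173) = -692 and O_K = ℤ[√-173].
Ramification test: 2 | -692. The prime 2 ramifies in K.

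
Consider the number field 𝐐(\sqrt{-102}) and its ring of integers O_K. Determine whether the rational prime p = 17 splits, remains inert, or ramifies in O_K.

17 is ramified

Since -102 ≢ 1 mod 4, the ring of integers is ℤ[√-102] with discriminant 4·(-102) = -408.
17 divides disc(K) = -408, so 17 ramifies.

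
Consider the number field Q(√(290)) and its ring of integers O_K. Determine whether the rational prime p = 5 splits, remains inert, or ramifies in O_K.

d = 290 ≡ 2 (mod 4), so O_K = ℤ[√290] and disc(K) = 4d = 1160.
Ramification test: 5 | 1160. The prime 5 ramifies in K.

p ramifies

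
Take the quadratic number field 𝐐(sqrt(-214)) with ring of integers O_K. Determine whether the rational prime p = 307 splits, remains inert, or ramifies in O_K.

-214 mod 4 = 2, hence disc K = 4·(-214) = -856 and O_K = ℤ[√-214].
307 ∤ -856, so 307 is unramified.
Legendre symbol by Euler's criterion: (-214/307) ≡ (-214)^153 ≡ 1 (mod 307), i.e. (-214/307) = 1.
(-214/307) = 1, so 307 splits.

splits completely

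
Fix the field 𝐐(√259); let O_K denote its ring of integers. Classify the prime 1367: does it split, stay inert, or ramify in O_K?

d = 259 ≡ 3 (mod 4), so O_K = ℤ[√259] and disc(K) = 4d = 1036.
Since gcd(1367, 1036) = 1 the prime 1367 does not ramify.
Euler's criterion: 259^683 mod 1367 = 1. Thus (259|1367) = 1.
Legendre symbol 1 ⇒ 1367 is split.

splits completely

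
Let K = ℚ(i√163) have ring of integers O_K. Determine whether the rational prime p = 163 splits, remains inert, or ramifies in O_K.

-163 mod 4 = 1, hence disc K = -163 and O_K = ℤ[(1+√-163)/2].
Ramification test: 163 | -163. The prime 163 ramifies in K.

p ramifies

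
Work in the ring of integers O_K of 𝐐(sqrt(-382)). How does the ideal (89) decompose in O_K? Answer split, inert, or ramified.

-382 mod 4 = 2, hence disc K = 4·(-382) = -1528 and O_K = ℤ[√-382].
disc(K) = -1528 is not divisible by 89; 89 is unramified.
Legendre symbol by Euler's criterion: (-382/89) ≡ (-382)^44 ≡ 88 (mod 89), i.e. (-382/89) = -1.
Legendre symbol -1 ⇒ 89 is inert.

89 remains inert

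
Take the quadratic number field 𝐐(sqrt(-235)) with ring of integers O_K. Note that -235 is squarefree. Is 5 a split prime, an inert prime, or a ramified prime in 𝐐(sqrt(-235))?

-235 mod 4 = 1, hence disc K = -235 and O_K = ℤ[(1+√-235)/2].
Ramification test: 5 | -235. The prime 5 ramifies in K.

ramified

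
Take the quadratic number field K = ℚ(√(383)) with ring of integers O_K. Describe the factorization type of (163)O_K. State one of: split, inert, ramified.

Since 383 ≢ 1 mod 4, the ring of integers is ℤ[√383] with discriminant 4·383 = 1532.
disc(K) = 1532 is not divisible by 163; 163 is unramified.
Euler's criterion: 383^81 mod 163 = 1. Thus (383|163) = 1.
Legendre symbol 1 ⇒ 163 is split.

split — (163) = 𝔭₁𝔭₂ with 𝔭₁ ≠ 𝔭₂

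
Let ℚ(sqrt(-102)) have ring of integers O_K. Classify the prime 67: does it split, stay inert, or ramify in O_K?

remains prime (inert)

d = -102 ≡ 2 (mod 4), so O_K = ℤ[√-102] and disc(K) = 4d = -408.
disc(K) = -408 is not divisible by 67; 67 is unramified.
Compute (-102/67) via Euler: 32^((67-1)/2) mod 67 = 66, so (-102/67) = -1.
Legendre symbol -1 ⇒ 67 is inert.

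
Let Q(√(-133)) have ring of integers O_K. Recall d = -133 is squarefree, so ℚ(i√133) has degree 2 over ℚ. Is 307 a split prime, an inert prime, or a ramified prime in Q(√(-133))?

307 remains inert

d = -133 ≡ 3 (mod 4), so O_K = ℤ[√-133] and disc(K) = 4d = -532.
Since gcd(307, -532) = 1 the prime 307 does not ramify.
(-133/307) = 174^153 mod 307 = 306, giving Legendre symbol -1.
d is a non-residue mod p, hence 307 remains inert in O_K.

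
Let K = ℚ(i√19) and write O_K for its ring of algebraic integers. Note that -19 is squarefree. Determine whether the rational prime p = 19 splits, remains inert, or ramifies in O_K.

ramified — (19) = 𝔭²

Since -19 ≡ 1 mod 4, the ring of integers is ℤ[(1+√-19)/2] with discriminant -19.
Ramification test: 19 | -19. The prime 19 ramifies in K.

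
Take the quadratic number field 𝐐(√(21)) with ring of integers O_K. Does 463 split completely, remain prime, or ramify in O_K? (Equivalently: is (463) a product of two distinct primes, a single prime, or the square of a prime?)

21 mod 4 = 1, hence disc K = 21 and O_K = ℤ[(1+√21)/2].
disc(K) = 21 is not divisible by 463; 463 is unramified.
Compute (21/463) via Euler: 21^((463-1)/2) mod 463 = 1, so (21/463) = 1.
d is a quadratic residue mod p, hence 463 splits in O_K.

split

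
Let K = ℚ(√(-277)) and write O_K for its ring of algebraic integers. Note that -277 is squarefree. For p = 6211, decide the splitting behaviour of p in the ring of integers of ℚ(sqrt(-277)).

p is inert

d = -277 ≡ 3 (mod 4), so O_K = ℤ[√-277] and disc(K) = 4d = -1108.
disc(K) = -1108 is not divisible by 6211; 6211 is unramified.
Euler's criterion: (-277)^3105 mod 6211 = 6210. Thus (-277|6211) = -1.
d is a non-residue mod p, hence 6211 remains inert in O_K.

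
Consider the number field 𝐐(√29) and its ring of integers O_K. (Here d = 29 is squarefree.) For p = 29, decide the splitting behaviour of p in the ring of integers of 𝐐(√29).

Since 29 ≡ 1 mod 4, the ring of integers is ℤ[(1+√29)/2] with discriminant 29.
Ramification test: 29 | 29. The prime 29 ramifies in K.

ramified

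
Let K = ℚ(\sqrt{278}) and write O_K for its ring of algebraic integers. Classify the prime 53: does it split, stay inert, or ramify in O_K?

278 mod 4 = 2, hence disc K = 4·278 = 1112 and O_K = ℤ[√278].
Since gcd(53, 1112) = 1 the prime 53 does not ramify.
Euler's criterion: 278^26 mod 53 = 1. Thus (278|53) = 1.
Legendre symbol 1 ⇒ 53 is split.

splits completely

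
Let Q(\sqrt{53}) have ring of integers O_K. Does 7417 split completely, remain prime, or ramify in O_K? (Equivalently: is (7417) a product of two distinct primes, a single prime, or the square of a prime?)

53 mod 4 = 1, hence disc K = 53 and O_K = ℤ[(1+√53)/2].
disc(K) = 53 is not divisible by 7417; 7417 is unramified.
Compute (53/7417) via Euler: 53^((7417-1)/2) mod 7417 = 7416, so (53/7417) = -1.
Legendre symbol -1 ⇒ 7417 is inert.

remains prime (inert)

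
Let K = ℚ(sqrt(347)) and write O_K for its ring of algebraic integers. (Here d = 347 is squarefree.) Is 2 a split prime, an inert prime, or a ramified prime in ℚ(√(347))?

ramifies in O_K

d = 347 ≡ 3 (mod 4), so O_K = ℤ[√347] and disc(K) = 4d = 1388.
disc(K) = 1388 = 2·694, so p = 2 is ramified.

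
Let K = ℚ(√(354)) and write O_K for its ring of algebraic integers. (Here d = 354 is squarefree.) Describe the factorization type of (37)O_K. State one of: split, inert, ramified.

d = 354 ≡ 2 (mod 4), so O_K = ℤ[√354] and disc(K) = 4d = 1416.
Since gcd(37, 1416) = 1 the prime 37 does not ramify.
(354/37) = 21^18 mod 37 = 1, giving Legendre symbol 1.
Legendre symbol 1 ⇒ 37 is split.

splits completely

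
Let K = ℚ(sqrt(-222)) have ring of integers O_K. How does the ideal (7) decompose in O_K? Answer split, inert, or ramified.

7 splits in O_K

-222 mod 4 = 2, hence disc K = 4·(-222) = -888 and O_K = ℤ[√-222].
7 ∤ -888, so 7 is unramified.
(-222/7) = 2^3 mod 7 = 1, giving Legendre symbol 1.
Legendre symbol 1 ⇒ 7 is split.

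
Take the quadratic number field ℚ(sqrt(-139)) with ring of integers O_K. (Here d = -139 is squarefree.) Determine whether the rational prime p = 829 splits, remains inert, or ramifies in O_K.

Since -139 ≡ 1 mod 4, the ring of integers is ℤ[(1+√-139)/2] with discriminant -139.
Since gcd(829, -139) = 1 the prime 829 does not ramify.
(-139/829) = 690^414 mod 829 = 828, giving Legendre symbol -1.
d is a non-residue mod p, hence 829 remains inert in O_K.

inert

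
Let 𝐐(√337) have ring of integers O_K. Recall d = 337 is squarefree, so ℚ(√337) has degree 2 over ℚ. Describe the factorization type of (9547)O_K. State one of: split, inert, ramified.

Since 337 ≡ 1 mod 4, the ring of integers is ℤ[(1+√337)/2] with discriminant 337.
Since gcd(9547, 337) = 1 the prime 9547 does not ramify.
(337/9547) = 337^4773 mod 9547 = 1, giving Legendre symbol 1.
Legendre symbol 1 ⇒ 9547 is split.

p splits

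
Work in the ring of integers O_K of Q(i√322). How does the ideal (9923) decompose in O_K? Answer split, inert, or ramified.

-322 mod 4 = 2, hence disc K = 4·(-322) = -1288 and O_K = ℤ[√-322].
disc(K) = -1288 is not divisible by 9923; 9923 is unramified.
Euler's criterion: (-322)^4961 mod 9923 = 9922. Thus (-322|9923) = -1.
d is a non-residue mod p, hence 9923 remains inert in O_K.

remains prime (inert)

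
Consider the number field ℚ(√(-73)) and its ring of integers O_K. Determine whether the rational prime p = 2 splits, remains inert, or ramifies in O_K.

-73 mod 4 = 3, hence disc K = 4·(-73) = -292 and O_K = ℤ[√-73].
2 divides disc(K) = -292, so 2 ramifies.

p ramifies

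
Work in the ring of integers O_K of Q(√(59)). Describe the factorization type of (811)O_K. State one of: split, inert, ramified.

Since 59 ≢ 1 mod 4, the ring of integers is ℤ[√59] with discriminant 4·59 = 236.
Since gcd(811, 236) = 1 the prime 811 does not ramify.
Legendre symbol by Euler's criterion: (59/811) ≡ 59^405 ≡ 1 (mod 811), i.e. (59/811) = 1.
(59/811) = 1, so 811 splits.

split — (811) = 𝔭₁𝔭₂ with 𝔭₁ ≠ 𝔭₂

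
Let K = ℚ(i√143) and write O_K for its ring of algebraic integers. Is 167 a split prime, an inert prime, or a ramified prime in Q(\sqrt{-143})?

split — (167) = 𝔭₁𝔭₂ with 𝔭₁ ≠ 𝔭₂

d = -143 ≡ 1 (mod 4), so O_K = ℤ[(1+√-143)/2] and disc(K) = d = -143.
Since gcd(167, -143) = 1 the prime 167 does not ramify.
Euler's criterion: (-143)^83 mod 167 = 1. Thus (-143|167) = 1.
(-143/167) = 1, so 167 splits.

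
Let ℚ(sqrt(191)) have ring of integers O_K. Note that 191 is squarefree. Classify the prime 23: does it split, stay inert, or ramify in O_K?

191 mod 4 = 3, hence disc K = 4·191 = 764 and O_K = ℤ[√191].
disc(K) = 764 is not divisible by 23; 23 is unramified.
Euler's criterion: 191^11 mod 23 = 22. Thus (191|23) = -1.
Legendre symbol -1 ⇒ 23 is inert.

p is inert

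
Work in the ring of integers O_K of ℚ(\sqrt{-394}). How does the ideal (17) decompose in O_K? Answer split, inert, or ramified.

inert — (17) stays prime in O_K

Since -394 ≢ 1 mod 4, the ring of integers is ℤ[√-394] with discriminant 4·(-394) = -1576.
disc(K) = -1576 is not divisible by 17; 17 is unramified.
(-394/17) = 14^8 mod 17 = 16, giving Legendre symbol -1.
d is a non-residue mod p, hence 17 remains inert in O_K.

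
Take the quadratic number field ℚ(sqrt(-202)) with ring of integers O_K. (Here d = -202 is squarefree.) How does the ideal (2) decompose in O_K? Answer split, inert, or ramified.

ramified

-202 mod 4 = 2, hence disc K = 4·(-202) = -808 and O_K = ℤ[√-202].
2 divides disc(K) = -808, so 2 ramifies.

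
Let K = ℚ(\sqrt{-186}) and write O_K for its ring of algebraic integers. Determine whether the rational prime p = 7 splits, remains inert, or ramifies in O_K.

p is inert

-186 mod 4 = 2, hence disc K = 4·(-186) = -744 and O_K = ℤ[√-186].
Since gcd(7, -744) = 1 the prime 7 does not ramify.
(-186/7) = 3^3 mod 7 = 6, giving Legendre symbol -1.
d is a non-residue mod p, hence 7 remains inert in O_K.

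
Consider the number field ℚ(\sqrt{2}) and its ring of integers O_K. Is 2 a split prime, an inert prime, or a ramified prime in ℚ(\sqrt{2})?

Since 2 ≢ 1 mod 4, the ring of integers is ℤ[√2] with discriminant 4·2 = 8.
2 divides disc(K) = 8, so 2 ramifies.

ramified — (2) = 𝔭²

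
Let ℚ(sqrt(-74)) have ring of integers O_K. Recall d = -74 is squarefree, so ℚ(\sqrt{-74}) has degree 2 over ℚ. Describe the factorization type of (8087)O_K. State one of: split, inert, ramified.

inert

d = -74 ≡ 2 (mod 4), so O_K = ℤ[√-74] and disc(K) = 4d = -296.
Since gcd(8087, -296) = 1 the prime 8087 does not ramify.
Compute (-74/8087) via Euler: 8013^((8087-1)/2) mod 8087 = 8086, so (-74/8087) = -1.
d is a non-residue mod p, hence 8087 remains inert in O_K.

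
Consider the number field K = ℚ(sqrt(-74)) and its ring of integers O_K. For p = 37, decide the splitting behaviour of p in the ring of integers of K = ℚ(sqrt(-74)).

Since -74 ≢ 1 mod 4, the ring of integers is ℤ[√-74] with discriminant 4·(-74) = -296.
disc(K) = -296 = 37·(-8), so p = 37 is ramified.

ramifies in O_K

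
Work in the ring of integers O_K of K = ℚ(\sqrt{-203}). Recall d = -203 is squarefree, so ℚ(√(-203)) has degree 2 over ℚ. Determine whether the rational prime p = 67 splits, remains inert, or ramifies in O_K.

split — (67) = 𝔭₁𝔭₂ with 𝔭₁ ≠ 𝔭₂

-203 mod 4 = 1, hence disc K = -203 and O_K = ℤ[(1+√-203)/2].
Since gcd(67, -203) = 1 the prime 67 does not ramify.
Compute (-203/67) via Euler: 65^((67-1)/2) mod 67 = 1, so (-203/67) = 1.
d is a quadratic residue mod p, hence 67 splits in O_K.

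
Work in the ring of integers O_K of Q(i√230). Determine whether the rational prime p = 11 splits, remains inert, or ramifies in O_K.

split — (11) = 𝔭₁𝔭₂ with 𝔭₁ ≠ 𝔭₂

Since -230 ≢ 1 mod 4, the ring of integers is ℤ[√-230] with discriminant 4·(-230) = -920.
11 ∤ -920, so 11 is unramified.
(-230/11) = 1^5 mod 11 = 1, giving Legendre symbol 1.
d is a quadratic residue mod p, hence 11 splits in O_K.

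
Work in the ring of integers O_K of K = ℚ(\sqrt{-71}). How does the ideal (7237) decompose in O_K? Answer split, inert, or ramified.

7237 remains inert

-71 mod 4 = 1, hence disc K = -71 and O_K = ℤ[(1+√-71)/2].
7237 ∤ -71, so 7237 is unramified.
(-71/7237) = 7166^3618 mod 7237 = 7236, giving Legendre symbol -1.
d is a non-residue mod p, hence 7237 remains inert in O_K.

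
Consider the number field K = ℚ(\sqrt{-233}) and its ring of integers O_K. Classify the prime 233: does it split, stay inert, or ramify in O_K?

d = -233 ≡ 3 (mod 4), so O_K = ℤ[√-233] and disc(K) = 4d = -932.
233 divides disc(K) = -932, so 233 ramifies.

233 is ramified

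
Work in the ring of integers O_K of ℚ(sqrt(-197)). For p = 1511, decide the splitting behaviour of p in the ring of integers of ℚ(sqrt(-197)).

Since -197 ≢ 1 mod 4, the ring of integers is ℤ[√-197] with discriminant 4·(-197) = -788.
Since gcd(1511, -788) = 1 the prime 1511 does not ramify.
Euler's criterion: (-197)^755 mod 1511 = 1510. Thus (-197|1511) = -1.
Legendre symbol -1 ⇒ 1511 is inert.

inert — (1511) stays prime in O_K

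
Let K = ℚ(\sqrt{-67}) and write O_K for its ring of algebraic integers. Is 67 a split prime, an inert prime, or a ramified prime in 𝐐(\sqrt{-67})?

p ramifies

Since -67 ≡ 1 mod 4, the ring of integers is ℤ[(1+√-67)/2] with discriminant -67.
disc(K) = -67 = 67·(-1), so p = 67 is ramified.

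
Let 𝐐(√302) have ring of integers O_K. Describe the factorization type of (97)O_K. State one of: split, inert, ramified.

97 splits in O_K

d = 302 ≡ 2 (mod 4), so O_K = ℤ[√302] and disc(K) = 4d = 1208.
97 ∤ 1208, so 97 is unramified.
Legendre symbol by Euler's criterion: (302/97) ≡ 302^48 ≡ 1 (mod 97), i.e. (302/97) = 1.
(302/97) = 1, so 97 splits.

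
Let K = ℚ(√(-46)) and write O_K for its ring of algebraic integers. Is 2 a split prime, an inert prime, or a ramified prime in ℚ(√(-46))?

-46 mod 4 = 2, hence disc K = 4·(-46) = -184 and O_K = ℤ[√-46].
disc(K) = -184 = 2·(-92), so p = 2 is ramified.

ramified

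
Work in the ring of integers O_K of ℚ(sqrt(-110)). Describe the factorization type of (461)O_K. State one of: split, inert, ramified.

d = -110 ≡ 2 (mod 4), so O_K = ℤ[√-110] and disc(K) = 4d = -440.
Since gcd(461, -440) = 1 the prime 461 does not ramify.
(-110/461) = 351^230 mod 461 = 1, giving Legendre symbol 1.
d is a quadratic residue mod p, hence 461 splits in O_K.

split — (461) = 𝔭₁𝔭₂ with 𝔭₁ ≠ 𝔭₂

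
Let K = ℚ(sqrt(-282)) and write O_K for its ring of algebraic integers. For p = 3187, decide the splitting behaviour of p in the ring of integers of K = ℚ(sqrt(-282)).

inert

d = -282 ≡ 2 (mod 4), so O_K = ℤ[√-282] and disc(K) = 4d = -1128.
disc(K) = -1128 is not divisible by 3187; 3187 is unramified.
Legendre symbol by Euler's criterion: (-282/3187) ≡ (-282)^1593 ≡ 3186 (mod 3187), i.e. (-282/3187) = -1.
Legendre symbol -1 ⇒ 3187 is inert.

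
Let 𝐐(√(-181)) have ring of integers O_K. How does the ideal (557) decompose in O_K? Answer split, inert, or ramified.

d = -181 ≡ 3 (mod 4), so O_K = ℤ[√-181] and disc(K) = 4d = -724.
disc(K) = -724 is not divisible by 557; 557 is unramified.
(-181/557) = 376^278 mod 557 = 1, giving Legendre symbol 1.
Legendre symbol 1 ⇒ 557 is split.

557 splits in O_K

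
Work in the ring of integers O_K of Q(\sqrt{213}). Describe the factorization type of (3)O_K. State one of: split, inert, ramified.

213 mod 4 = 1, hence disc K = 213 and O_K = ℤ[(1+√213)/2].
Ramification test: 3 | 213. The prime 3 ramifies in K.

3 is ramified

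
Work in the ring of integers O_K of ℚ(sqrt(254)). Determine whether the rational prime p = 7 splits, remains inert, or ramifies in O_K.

254 mod 4 = 2, hence disc K = 4·254 = 1016 and O_K = ℤ[√254].
Since gcd(7, 1016) = 1 the prime 7 does not ramify.
Legendre symbol by Euler's criterion: (254/7) ≡ 254^3 ≡ 1 (mod 7), i.e. (254/7) = 1.
d is a quadratic residue mod p, hence 7 splits in O_K.

p splits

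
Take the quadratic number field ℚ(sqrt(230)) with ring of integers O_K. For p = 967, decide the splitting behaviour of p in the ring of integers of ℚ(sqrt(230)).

Since 230 ≢ 1 mod 4, the ring of integers is ℤ[√230] with discriminant 4·230 = 920.
disc(K) = 920 is not divisible by 967; 967 is unramified.
(230/967) = 230^483 mod 967 = 1, giving Legendre symbol 1.
(230/967) = 1, so 967 splits.

split — (967) = 𝔭₁𝔭₂ with 𝔭₁ ≠ 𝔭₂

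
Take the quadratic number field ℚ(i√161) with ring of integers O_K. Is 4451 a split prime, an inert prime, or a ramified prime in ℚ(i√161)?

Since -161 ≢ 1 mod 4, the ring of integers is ℤ[√-161] with discriminant 4·(-161) = -644.
Since gcd(4451, -644) = 1 the prime 4451 does not ramify.
Compute (-161/4451) via Euler: 4290^((4451-1)/2) mod 4451 = 1, so (-161/4451) = 1.
d is a quadratic residue mod p, hence 4451 splits in O_K.

splits completely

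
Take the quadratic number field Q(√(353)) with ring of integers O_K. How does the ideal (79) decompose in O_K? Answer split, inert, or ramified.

Since 353 ≡ 1 mod 4, the ring of integers is ℤ[(1+√353)/2] with discriminant 353.
79 ∤ 353, so 79 is unramified.
Compute (353/79) via Euler: 37^((79-1)/2) mod 79 = 78, so (353/79) = -1.
Legendre symbol -1 ⇒ 79 is inert.

inert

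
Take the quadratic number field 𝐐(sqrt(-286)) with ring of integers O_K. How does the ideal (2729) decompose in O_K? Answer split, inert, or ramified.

-286 mod 4 = 2, hence disc K = 4·(-286) = -1144 and O_K = ℤ[√-286].
disc(K) = -1144 is not divisible by 2729; 2729 is unramified.
(-286/2729) = 2443^1364 mod 2729 = 1, giving Legendre symbol 1.
(-286/2729) = 1, so 2729 splits.

p splits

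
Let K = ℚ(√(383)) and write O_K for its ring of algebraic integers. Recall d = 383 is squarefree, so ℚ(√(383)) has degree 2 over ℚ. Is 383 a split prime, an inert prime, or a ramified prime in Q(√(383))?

383 is ramified

d = 383 ≡ 3 (mod 4), so O_K = ℤ[√383] and disc(K) = 4d = 1532.
383 divides disc(K) = 1532, so 383 ramifies.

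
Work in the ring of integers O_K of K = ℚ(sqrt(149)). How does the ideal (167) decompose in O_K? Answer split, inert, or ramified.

149 mod 4 = 1, hence disc K = 149 and O_K = ℤ[(1+√149)/2].
Since gcd(167, 149) = 1 the prime 167 does not ramify.
Compute (149/167) via Euler: 149^((167-1)/2) mod 167 = 166, so (149/167) = -1.
d is a non-residue mod p, hence 167 remains inert in O_K.

remains prime (inert)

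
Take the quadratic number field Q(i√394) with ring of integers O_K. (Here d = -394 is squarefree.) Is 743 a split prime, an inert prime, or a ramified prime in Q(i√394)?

Since -394 ≢ 1 mod 4, the ring of integers is ℤ[√-394] with discriminant 4·(-394) = -1576.
disc(K) = -1576 is not divisible by 743; 743 is unramified.
(-394/743) = 349^371 mod 743 = 1, giving Legendre symbol 1.
Legendre symbol 1 ⇒ 743 is split.

split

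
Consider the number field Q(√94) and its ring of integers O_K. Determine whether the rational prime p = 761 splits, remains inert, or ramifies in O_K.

761 splits in O_K

94 mod 4 = 2, hence disc K = 4·94 = 376 and O_K = ℤ[√94].
disc(K) = 376 is not divisible by 761; 761 is unramified.
Euler's criterion: 94^380 mod 761 = 1. Thus (94|761) = 1.
d is a quadratic residue mod p, hence 761 splits in O_K.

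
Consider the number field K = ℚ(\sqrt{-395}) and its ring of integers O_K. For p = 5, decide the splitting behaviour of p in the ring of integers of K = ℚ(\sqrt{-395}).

ramified — (5) = 𝔭²

d = -395 ≡ 1 (mod 4), so O_K = ℤ[(1+√-395)/2] and disc(K) = d = -395.
disc(K) = -395 = 5·(-79), so p = 5 is ramified.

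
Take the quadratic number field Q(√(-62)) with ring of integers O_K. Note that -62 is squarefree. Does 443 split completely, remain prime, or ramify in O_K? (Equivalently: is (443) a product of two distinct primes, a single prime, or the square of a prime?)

d = -62 ≡ 2 (mod 4), so O_K = ℤ[√-62] and disc(K) = 4d = -248.
443 ∤ -248, so 443 is unramified.
(-62/443) = 381^221 mod 443 = 442, giving Legendre symbol -1.
(-62/443) = -1, so 443 is inert.

443 remains inert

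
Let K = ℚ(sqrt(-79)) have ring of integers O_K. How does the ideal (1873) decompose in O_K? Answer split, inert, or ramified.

Since -79 ≡ 1 mod 4, the ring of integers is ℤ[(1+√-79)/2] with discriminant -79.
Since gcd(1873, -79) = 1 the prime 1873 does not ramify.
(-79/1873) = 1794^936 mod 1873 = 1872, giving Legendre symbol -1.
(-79/1873) = -1, so 1873 is inert.

1873 remains inert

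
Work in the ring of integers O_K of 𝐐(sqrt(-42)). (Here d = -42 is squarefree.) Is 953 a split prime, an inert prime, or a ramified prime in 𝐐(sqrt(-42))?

Since -42 ≢ 1 mod 4, the ring of integers is ℤ[√-42] with discriminant 4·(-42) = -168.
disc(K) = -168 is not divisible by 953; 953 is unramified.
Legendre symbol by Euler's criterion: (-42/953) ≡ (-42)^476 ≡ 952 (mod 953), i.e. (-42/953) = -1.
d is a non-residue mod p, hence 953 remains inert in O_K.

953 remains inert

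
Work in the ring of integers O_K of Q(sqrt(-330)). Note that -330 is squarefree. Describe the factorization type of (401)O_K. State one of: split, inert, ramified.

d = -330 ≡ 2 (mod 4), so O_K = ℤ[√-330] and disc(K) = 4d = -1320.
Since gcd(401, -1320) = 1 the prime 401 does not ramify.
Euler's criterion: (-330)^200 mod 401 = 400. Thus (-330|401) = -1.
Legendre symbol -1 ⇒ 401 is inert.

inert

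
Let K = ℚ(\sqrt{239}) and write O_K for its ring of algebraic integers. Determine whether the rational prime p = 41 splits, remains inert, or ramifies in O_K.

inert — (41) stays prime in O_K

d = 239 ≡ 3 (mod 4), so O_K = ℤ[√239] and disc(K) = 4d = 956.
41 ∤ 956, so 41 is unramified.
Legendre symbol by Euler's criterion: (239/41) ≡ 239^20 ≡ 40 (mod 41), i.e. (239/41) = -1.
Legendre symbol -1 ⇒ 41 is inert.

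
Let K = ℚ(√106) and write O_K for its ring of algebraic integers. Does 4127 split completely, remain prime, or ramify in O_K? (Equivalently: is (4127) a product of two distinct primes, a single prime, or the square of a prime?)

d = 106 ≡ 2 (mod 4), so O_K = ℤ[√106] and disc(K) = 4d = 424.
disc(K) = 424 is not divisible by 4127; 4127 is unramified.
Legendre symbol by Euler's criterion: (106/4127) ≡ 106^2063 ≡ 1 (mod 4127), i.e. (106/4127) = 1.
Legendre symbol 1 ⇒ 4127 is split.

4127 splits in O_K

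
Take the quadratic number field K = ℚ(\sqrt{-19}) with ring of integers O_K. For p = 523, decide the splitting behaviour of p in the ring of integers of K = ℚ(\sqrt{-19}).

p is inert

Since -19 ≡ 1 mod 4, the ring of integers is ℤ[(1+√-19)/2] with discriminant -19.
523 ∤ -19, so 523 is unramified.
Euler's criterion: (-19)^261 mod 523 = 522. Thus (-19|523) = -1.
Legendre symbol -1 ⇒ 523 is inert.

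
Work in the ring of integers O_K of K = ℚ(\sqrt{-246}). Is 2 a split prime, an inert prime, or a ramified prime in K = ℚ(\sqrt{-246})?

ramified — (2) = 𝔭²

d = -246 ≡ 2 (mod 4), so O_K = ℤ[√-246] and disc(K) = 4d = -984.
2 divides disc(K) = -984, so 2 ramifies.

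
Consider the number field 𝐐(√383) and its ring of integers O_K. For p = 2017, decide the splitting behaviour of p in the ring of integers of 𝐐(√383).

p splits

d = 383 ≡ 3 (mod 4), so O_K = ℤ[√383] and disc(K) = 4d = 1532.
disc(K) = 1532 is not divisible by 2017; 2017 is unramified.
Compute (383/2017) via Euler: 383^((2017-1)/2) mod 2017 = 1, so (383/2017) = 1.
(383/2017) = 1, so 2017 splits.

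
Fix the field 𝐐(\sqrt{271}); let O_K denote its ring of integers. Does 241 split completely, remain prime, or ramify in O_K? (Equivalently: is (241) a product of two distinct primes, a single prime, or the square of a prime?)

Since 271 ≢ 1 mod 4, the ring of integers is ℤ[√271] with discriminant 4·271 = 1084.
241 ∤ 1084, so 241 is unramified.
(271/241) = 30^120 mod 241 = 1, giving Legendre symbol 1.
d is a quadratic residue mod p, hence 241 splits in O_K.

split — (241) = 𝔭₁𝔭₂ with 𝔭₁ ≠ 𝔭₂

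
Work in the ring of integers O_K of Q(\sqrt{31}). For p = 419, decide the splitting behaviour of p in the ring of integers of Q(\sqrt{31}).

d = 31 ≡ 3 (mod 4), so O_K = ℤ[√31] and disc(K) = 4d = 124.
disc(K) = 124 is not divisible by 419; 419 is unramified.
Legendre symbol by Euler's criterion: (31/419) ≡ 31^209 ≡ 418 (mod 419), i.e. (31/419) = -1.
Legendre symbol -1 ⇒ 419 is inert.

remains prime (inert)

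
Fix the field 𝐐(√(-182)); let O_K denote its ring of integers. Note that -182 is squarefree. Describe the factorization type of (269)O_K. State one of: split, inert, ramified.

Since -182 ≢ 1 mod 4, the ring of integers is ℤ[√-182] with discriminant 4·(-182) = -728.
Since gcd(269, -728) = 1 the prime 269 does not ramify.
Euler's criterion: (-182)^134 mod 269 = 1. Thus (-182|269) = 1.
Legendre symbol 1 ⇒ 269 is split.

269 splits in O_K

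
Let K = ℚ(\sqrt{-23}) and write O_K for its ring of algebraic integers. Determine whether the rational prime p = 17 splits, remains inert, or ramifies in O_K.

remains prime (inert)

d = -23 ≡ 1 (mod 4), so O_K = ℤ[(1+√-23)/2] and disc(K) = d = -23.
disc(K) = -23 is not divisible by 17; 17 is unramified.
Compute (-23/17) via Euler: 11^((17-1)/2) mod 17 = 16, so (-23/17) = -1.
Legendre symbol -1 ⇒ 17 is inert.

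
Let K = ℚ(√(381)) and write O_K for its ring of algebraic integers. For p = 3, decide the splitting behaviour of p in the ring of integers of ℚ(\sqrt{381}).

Since 381 ≡ 1 mod 4, the ring of integers is ℤ[(1+√381)/2] with discriminant 381.
Ramification test: 3 | 381. The prime 3 ramifies in K.

ramified — (3) = 𝔭²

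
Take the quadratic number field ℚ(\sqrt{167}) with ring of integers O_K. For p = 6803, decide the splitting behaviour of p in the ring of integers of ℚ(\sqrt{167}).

Since 167 ≢ 1 mod 4, the ring of integers is ℤ[√167] with discriminant 4·167 = 668.
Since gcd(6803, 668) = 1 the prime 6803 does not ramify.
Compute (167/6803) via Euler: 167^((6803-1)/2) mod 6803 = 1, so (167/6803) = 1.
Legendre symbol 1 ⇒ 6803 is split.

split — (6803) = 𝔭₁𝔭₂ with 𝔭₁ ≠ 𝔭₂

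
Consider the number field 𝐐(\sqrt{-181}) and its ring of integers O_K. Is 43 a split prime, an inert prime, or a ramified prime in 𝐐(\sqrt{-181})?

-181 mod 4 = 3, hence disc K = 4·(-181) = -724 and O_K = ℤ[√-181].
disc(K) = -724 is not divisible by 43; 43 is unramified.
(-181/43) = 34^21 mod 43 = 42, giving Legendre symbol -1.
Legendre symbol -1 ⇒ 43 is inert.

p is inert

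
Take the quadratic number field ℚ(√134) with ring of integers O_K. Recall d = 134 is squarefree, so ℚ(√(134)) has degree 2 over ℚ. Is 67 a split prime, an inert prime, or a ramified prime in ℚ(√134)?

d = 134 ≡ 2 (mod 4), so O_K = ℤ[√134] and disc(K) = 4d = 536.
Ramification test: 67 | 536. The prime 67 ramifies in K.

67 is ramified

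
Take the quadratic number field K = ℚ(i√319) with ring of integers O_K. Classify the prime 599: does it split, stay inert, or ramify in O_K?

d = -319 ≡ 1 (mod 4), so O_K = ℤ[(1+√-319)/2] and disc(K) = d = -319.
599 ∤ -319, so 599 is unramified.
Legendre symbol by Euler's criterion: (-319/599) ≡ (-319)^299 ≡ 598 (mod 599), i.e. (-319/599) = -1.
d is a non-residue mod p, hence 599 remains inert in O_K.

remains prime (inert)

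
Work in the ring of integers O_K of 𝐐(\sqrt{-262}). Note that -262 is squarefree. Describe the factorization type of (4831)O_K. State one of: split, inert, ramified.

remains prime (inert)

-262 mod 4 = 2, hence disc K = 4·(-262) = -1048 and O_K = ℤ[√-262].
4831 ∤ -1048, so 4831 is unramified.
(-262/4831) = 4569^2415 mod 4831 = 4830, giving Legendre symbol -1.
d is a non-residue mod p, hence 4831 remains inert in O_K.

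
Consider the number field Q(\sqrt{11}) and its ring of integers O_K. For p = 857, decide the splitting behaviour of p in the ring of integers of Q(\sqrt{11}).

Since 11 ≢ 1 mod 4, the ring of integers is ℤ[√11] with discriminant 4·11 = 44.
Since gcd(857, 44) = 1 the prime 857 does not ramify.
(11/857) = 11^428 mod 857 = 856, giving Legendre symbol -1.
(11/857) = -1, so 857 is inert.

857 remains inert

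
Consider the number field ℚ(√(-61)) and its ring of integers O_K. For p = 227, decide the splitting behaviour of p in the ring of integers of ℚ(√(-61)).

p splits

Since -61 ≢ 1 mod 4, the ring of integers is ℤ[√-61] with discriminant 4·(-61) = -244.
disc(K) = -244 is not divisible by 227; 227 is unramified.
Legendre symbol by Euler's criterion: (-61/227) ≡ (-61)^113 ≡ 1 (mod 227), i.e. (-61/227) = 1.
d is a quadratic residue mod p, hence 227 splits in O_K.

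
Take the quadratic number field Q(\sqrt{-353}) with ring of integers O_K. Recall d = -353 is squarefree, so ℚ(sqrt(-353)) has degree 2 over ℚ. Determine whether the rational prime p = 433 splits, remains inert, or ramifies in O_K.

inert — (433) stays prime in O_K

-353 mod 4 = 3, hence disc K = 4·(-353) = -1412 and O_K = ℤ[√-353].
Since gcd(433, -1412) = 1 the prime 433 does not ramify.
Compute (-353/433) via Euler: 80^((433-1)/2) mod 433 = 432, so (-353/433) = -1.
(-353/433) = -1, so 433 is inert.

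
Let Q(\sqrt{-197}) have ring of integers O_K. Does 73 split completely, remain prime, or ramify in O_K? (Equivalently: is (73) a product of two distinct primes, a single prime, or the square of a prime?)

inert

d = -197 ≡ 3 (mod 4), so O_K = ℤ[√-197] and disc(K) = 4d = -788.
73 ∤ -788, so 73 is unramified.
Euler's criterion: (-197)^36 mod 73 = 72. Thus (-197|73) = -1.
Legendre symbol -1 ⇒ 73 is inert.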